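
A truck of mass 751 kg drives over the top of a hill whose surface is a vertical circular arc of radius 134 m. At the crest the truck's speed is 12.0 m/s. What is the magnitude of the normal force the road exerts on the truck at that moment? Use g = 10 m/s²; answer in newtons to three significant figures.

At the crest the centripetal acceleration points downward (toward the centre of the arc), so mg − N = mv²/r.
N = m(g − v²/r) = 751 × (10.0 − (12.0)²/134) = 751 × (10.0 − 1.075) = 751 × 8.925 = 6703 N.

6700 N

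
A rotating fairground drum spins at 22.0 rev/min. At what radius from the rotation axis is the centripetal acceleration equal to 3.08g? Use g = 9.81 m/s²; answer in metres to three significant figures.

5.69 m

ω = 22.0 rev/min × 2π/60 = 2.304 rad/s.
a_c = ω²r = 3.08g ⇒ r = 3.08 × 9.81 / (2.304)² = 30.21/5.308 = 5.693 m.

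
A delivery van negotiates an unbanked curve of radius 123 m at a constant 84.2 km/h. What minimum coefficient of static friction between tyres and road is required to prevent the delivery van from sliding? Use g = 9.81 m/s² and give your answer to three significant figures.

0.453

v = 84.2/3.6 = 23.39 m/s.
Friction provides the centripetal force: μ_s m g = m v²/r, so μ_s = v²/(g r) = (23.39)²/(9.81 × 123) = 547.0/1207 = 0.4534.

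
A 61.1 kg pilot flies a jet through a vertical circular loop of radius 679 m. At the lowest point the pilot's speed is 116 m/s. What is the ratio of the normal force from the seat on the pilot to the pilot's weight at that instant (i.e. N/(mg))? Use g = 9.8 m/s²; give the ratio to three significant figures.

3.02

At the bottom, N − mg = mv²/r, so N = m(v²/r + g) and N/(mg) = v²/(rg) + 1 = (116)²/(679 × 9.8) + 1 = 2.022 + 1 = 3.022.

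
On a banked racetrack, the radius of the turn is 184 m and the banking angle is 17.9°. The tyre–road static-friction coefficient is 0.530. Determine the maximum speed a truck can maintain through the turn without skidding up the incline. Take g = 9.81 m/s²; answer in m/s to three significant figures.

43.1 m/s

At the maximum speed, friction acts down the slope at its limiting value f = μN. Radially (horizontal, toward centre): N sinθ + μN cosθ = mv²/r. Vertically: N cosθ − μN sinθ = mg.
Dividing: v² = r g (sinθ + μcosθ)/(cosθ − μsinθ).
sinθ + μcosθ = 0.3074 + 0.530×0.9516 = 0.8117; cosθ − μsinθ = 0.9516 − 0.530×0.3074 = 0.7887.
v² = 184 × 9.81 × 0.8117/0.7887 = 1858 m²/s², so v = 43.10 m/s.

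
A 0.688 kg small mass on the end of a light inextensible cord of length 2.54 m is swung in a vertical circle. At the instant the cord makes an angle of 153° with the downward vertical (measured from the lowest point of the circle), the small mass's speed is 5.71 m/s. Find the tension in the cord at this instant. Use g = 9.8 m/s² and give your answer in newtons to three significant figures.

Take the radial direction toward the centre of the circle as positive. The component of the weight along the string toward the centre is −mg cos φ (φ measured from the bottom), so Newton's second law along the string gives T − mg cos φ = m v²/r.
cos 153° = -0.8910, so T = m(v²/r + g cos φ) = 0.688 × ((5.71)²/2.54 + 9.8 × -0.8910) = 0.688 × (12.84 + (-8.732)) = 0.688 × 4.104 = 2.824 N.

2.82 N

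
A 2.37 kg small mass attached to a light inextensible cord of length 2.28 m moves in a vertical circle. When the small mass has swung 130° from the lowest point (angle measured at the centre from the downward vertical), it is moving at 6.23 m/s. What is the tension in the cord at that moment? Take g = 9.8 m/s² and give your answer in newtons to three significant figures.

25.4 N

Take the radial direction toward the centre of the circle as positive. The component of the weight along the string toward the centre is −mg cos φ (φ measured from the bottom), so Newton's second law along the string gives T − mg cos φ = m v²/r.
cos 130° = -0.6428, so T = m(v²/r + g cos φ) = 2.37 × ((6.23)²/2.28 + 9.8 × -0.6428) = 2.37 × (17.02 + (-6.299)) = 2.37 × 10.72 = 25.42 N.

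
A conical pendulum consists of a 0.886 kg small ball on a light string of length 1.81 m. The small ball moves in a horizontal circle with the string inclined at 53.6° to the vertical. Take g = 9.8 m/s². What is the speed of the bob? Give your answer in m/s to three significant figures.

4.40 m/s

The radius of the circle is r = L sinθ = 1.81 × sin 53.6° = 1.457 m.
Horizontally T sinθ = mv²/r and vertically T cosθ = mg, so tanθ = v²/(rg).
v = √(r g tanθ) = √(1.457 × 9.8 × 1.356) = √19.37 = 4.401 m/s.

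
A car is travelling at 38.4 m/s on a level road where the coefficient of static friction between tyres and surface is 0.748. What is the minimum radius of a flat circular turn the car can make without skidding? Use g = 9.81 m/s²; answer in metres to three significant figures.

At the limit, μ_s m g = m v²/r, so r_min = v²/(μ_s g) = (38.4)²/(0.748 × 9.81) = 1475/7.338 = 201.0 m.

201 m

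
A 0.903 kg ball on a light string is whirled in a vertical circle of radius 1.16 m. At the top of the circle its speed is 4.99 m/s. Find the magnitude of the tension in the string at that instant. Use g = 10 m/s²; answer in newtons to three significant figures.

At the top, both T and the weight mg point inward (toward the centre), so T + mg = mv²/r.
T = m(v²/r − g) = 0.903 × ((4.99)²/1.16 − 10.0) = 0.903 × (21.47 − 10.0) = 0.903 × 11.47 = 10.35 N.

10.4 N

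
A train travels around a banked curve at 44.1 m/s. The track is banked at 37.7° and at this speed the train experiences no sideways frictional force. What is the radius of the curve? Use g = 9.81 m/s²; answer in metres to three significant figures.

Frictionless banking: tanθ = v²/(rg), so r = v²/(g tanθ).
r = (44.1)²/(9.81 × tan 37.7°) = 1945/(9.81 × 0.7729) = 1945/7.582 = 256.5 m.

257 m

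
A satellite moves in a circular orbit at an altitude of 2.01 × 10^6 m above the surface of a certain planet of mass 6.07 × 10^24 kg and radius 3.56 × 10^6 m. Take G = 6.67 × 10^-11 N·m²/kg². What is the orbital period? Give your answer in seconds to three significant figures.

r = R + h = 3.56 × 10^6 + 2.01 × 10^6 = 5.570 × 10^6 m. Gravity provides the centripetal force: G M m / r² = m v² / r ⇒ v = √(GM/r) = 8526 m/s.
T = 2πr/v = 2π × 5.570 × 10^6 / 8526 = 4105 s.

4100 s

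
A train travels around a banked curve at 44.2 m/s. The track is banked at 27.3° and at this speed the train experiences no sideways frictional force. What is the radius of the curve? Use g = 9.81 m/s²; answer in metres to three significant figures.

Frictionless banking: tanθ = v²/(rg), so r = v²/(g tanθ).
r = (44.2)²/(9.81 × tan 27.3°) = 1954/(9.81 × 0.5161) = 1954/5.063 = 385.8 m.

386 m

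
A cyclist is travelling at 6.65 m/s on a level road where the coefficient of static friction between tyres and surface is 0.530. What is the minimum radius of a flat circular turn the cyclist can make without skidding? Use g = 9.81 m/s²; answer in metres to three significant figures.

8.51 m

At the limit, μ_s m g = m v²/r, so r_min = v²/(μ_s g) = (6.65)²/(0.530 × 9.81) = 44.22/5.199 = 8.505 m.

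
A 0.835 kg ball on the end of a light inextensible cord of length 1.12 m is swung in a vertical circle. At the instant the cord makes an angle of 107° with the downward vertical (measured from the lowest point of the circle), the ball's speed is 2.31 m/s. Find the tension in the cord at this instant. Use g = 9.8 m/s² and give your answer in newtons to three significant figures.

1.59 N

Take the radial direction toward the centre of the circle as positive. The component of the weight along the string toward the centre is −mg cos φ (φ measured from the bottom), so Newton's second law along the string gives T − mg cos φ = m v²/r.
cos 107° = -0.2924, so T = m(v²/r + g cos φ) = 0.835 × ((2.31)²/1.12 + 9.8 × -0.2924) = 0.835 × (4.764 + (-2.865)) = 0.835 × 1.899 = 1.586 N.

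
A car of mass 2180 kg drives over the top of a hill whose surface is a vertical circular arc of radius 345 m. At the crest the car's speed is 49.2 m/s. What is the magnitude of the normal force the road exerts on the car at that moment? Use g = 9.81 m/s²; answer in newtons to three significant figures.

6090 N

At the crest the centripetal acceleration points downward (toward the centre of the arc), so mg − N = mv²/r.
N = m(g − v²/r) = 2180 × (9.81 − (49.2)²/345) = 2180 × (9.81 − 7.016) = 2180 × 2.794 = 6090 N.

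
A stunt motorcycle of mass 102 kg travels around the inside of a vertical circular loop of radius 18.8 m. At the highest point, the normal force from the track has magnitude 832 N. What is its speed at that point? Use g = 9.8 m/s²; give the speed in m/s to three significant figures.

At the top, N + mg = mv²/r, so v = √(r(N/m + g)) = √(18.8 × (832/102 + 9.8)) = √(18.8 × 17.96) = √337.6 = 18.37 m/s.

18.4 m/s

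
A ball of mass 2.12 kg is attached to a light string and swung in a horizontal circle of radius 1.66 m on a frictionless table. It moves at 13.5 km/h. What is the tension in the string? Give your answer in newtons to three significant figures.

v = 13.5 km/h = 13.5/3.6 = 3.750 m/s.
The tension is the only horizontal force, so it supplies the full centripetal force: T = m v²/r = 2.12 × (3.750)²/1.66 = 2.12 × 14.06/1.66 = 17.96 N.

18.0 N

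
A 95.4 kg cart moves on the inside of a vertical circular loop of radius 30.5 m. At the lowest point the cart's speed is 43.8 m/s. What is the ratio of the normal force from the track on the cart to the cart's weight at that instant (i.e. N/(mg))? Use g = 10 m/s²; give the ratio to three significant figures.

7.29

At the bottom, N − mg = mv²/r, so N = m(v²/r + g) and N/(mg) = v²/(rg) + 1 = (43.8)²/(30.5 × 10.0) + 1 = 6.290 + 1 = 7.290.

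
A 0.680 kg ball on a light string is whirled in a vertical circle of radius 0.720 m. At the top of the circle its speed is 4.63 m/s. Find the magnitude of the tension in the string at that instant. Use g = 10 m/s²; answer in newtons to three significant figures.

13.4 N

At the top, both T and the weight mg point inward (toward the centre), so T + mg = mv²/r.
T = m(v²/r − g) = 0.680 × ((4.63)²/0.720 − 10.0) = 0.680 × (29.77 − 10.0) = 0.680 × 19.77 = 13.45 N.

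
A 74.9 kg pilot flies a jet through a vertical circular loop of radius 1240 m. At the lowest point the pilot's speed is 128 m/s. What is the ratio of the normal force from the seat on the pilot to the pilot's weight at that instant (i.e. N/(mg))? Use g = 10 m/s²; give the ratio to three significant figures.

At the bottom, N − mg = mv²/r, so N = m(v²/r + g) and N/(mg) = v²/(rg) + 1 = (128)²/(1240 × 10.0) + 1 = 1.321 + 1 = 2.321.

2.32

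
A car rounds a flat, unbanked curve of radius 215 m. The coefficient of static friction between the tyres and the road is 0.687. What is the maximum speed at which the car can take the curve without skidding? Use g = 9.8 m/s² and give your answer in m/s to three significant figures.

Friction provides the centripetal force on a flat curve. At maximum speed it is at its limiting value: μ_s m g = m v²/r.
Mass cancels: v_max = √(μ_s g r) = √(0.687 × 9.8 × 215) = √1448 = 38.05 m/s.

38.0 m/s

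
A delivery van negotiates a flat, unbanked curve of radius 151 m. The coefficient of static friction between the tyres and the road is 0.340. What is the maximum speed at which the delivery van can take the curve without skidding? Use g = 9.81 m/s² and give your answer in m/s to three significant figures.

On a flat curve, static friction is the only horizontal force, so it must supply the full centripetal force: μ_s m g = m v²/r.
Mass cancels: v_max = √(μ_s g r) = √(0.340 × 9.81 × 151) = √503.6 = 22.44 m/s.

22.4 m/s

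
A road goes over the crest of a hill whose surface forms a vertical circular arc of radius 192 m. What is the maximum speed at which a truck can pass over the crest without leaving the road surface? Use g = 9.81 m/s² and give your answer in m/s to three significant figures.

At the crest the centre of the circle is below the truck, so the net downward (centripetal) force is mg − N = mv²/r.
The truck leaves the road when N → 0, giving v_max = √(g r) = √(9.81 × 192) = 43.40 m/s.

43.4 m/s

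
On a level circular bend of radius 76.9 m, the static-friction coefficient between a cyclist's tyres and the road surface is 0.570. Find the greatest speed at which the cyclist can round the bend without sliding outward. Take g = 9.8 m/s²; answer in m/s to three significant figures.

Friction provides the centripetal force on a flat curve. At maximum speed it is at its limiting value: μ_s m g = m v²/r.
Mass cancels: v_max = √(μ_s g r) = √(0.570 × 9.8 × 76.9) = √429.6 = 20.73 m/s.

20.7 m/s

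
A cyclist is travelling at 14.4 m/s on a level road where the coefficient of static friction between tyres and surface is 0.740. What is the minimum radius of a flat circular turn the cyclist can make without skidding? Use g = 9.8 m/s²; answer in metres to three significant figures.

At the limit, μ_s m g = m v²/r, so r_min = v²/(μ_s g) = (14.4)²/(0.740 × 9.8) = 207.4/7.252 = 28.59 m.

28.6 m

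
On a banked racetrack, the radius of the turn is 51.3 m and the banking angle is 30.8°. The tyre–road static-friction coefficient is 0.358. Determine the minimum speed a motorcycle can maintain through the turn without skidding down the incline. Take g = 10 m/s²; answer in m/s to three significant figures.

10.0 m/s

At the minimum speed, friction acts up the slope at its limiting value f = μN. Radially (horizontal, toward centre): N sinθ − μN cosθ = mv²/r. Vertically: N cosθ + μN sinθ = mg.
Dividing: v² = r g (sinθ − μcosθ)/(cosθ + μsinθ).
sinθ − μcosθ = 0.5120 − 0.358×0.8590 = 0.2045; cosθ + μsinθ = 0.8590 + 0.358×0.5120 = 1.042.
v² = 51.3 × 10.0 × 0.2045/1.042 = 100.7 m²/s², so v = 10.03 m/s.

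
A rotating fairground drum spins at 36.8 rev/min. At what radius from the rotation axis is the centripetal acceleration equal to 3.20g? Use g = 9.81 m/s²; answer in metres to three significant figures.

2.11 m

ω = 36.8 rev/min × 2π/60 = 3.854 rad/s.
a_c = ω²r = 3.20g ⇒ r = 3.20 × 9.81 / (3.854)² = 31.39/14.85 = 2.114 m.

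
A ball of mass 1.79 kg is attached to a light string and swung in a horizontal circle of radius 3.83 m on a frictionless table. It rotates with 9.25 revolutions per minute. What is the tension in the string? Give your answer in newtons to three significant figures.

ω = 9.25 rev/min × 2π/60 = 0.9687 rad/s, so v = ωr = 0.9687 × 3.83 = 3.710 m/s.
The tension is the only horizontal force, so it supplies the full centripetal force: T = m v²/r = 1.79 × (3.710)²/3.83 = 1.79 × 13.76/3.83 = 6.433 N.

6.43 N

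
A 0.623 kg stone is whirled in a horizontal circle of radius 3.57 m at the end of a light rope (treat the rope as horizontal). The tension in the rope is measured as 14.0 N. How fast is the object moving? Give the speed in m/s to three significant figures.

T = m v²/r ⇒ v = √(T r / m) = √(14.0 × 3.57 / 0.623) = √80.22 = 8.957 m/s.

8.96 m/s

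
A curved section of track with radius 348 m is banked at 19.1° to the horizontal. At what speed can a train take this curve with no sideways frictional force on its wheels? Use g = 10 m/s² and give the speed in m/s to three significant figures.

On a frictionless banked curve, N sinθ = mv²/r and N cosθ = mg, so tanθ = v²/(rg).
v = √(r g tanθ) = √(348 × 10.0 × tan 19.1°) = √(348 × 10.0 × 0.3463) = √1205 = 34.71 m/s.

34.7 m/s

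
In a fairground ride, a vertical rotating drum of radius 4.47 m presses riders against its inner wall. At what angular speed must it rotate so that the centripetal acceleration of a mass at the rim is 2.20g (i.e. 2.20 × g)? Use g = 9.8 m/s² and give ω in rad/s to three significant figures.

Centripetal acceleration a_c = ω²r. Setting ω²r = 2.20g:
ω = √(2.20g / r) = √(2.20 × 9.8 / 4.47) = √4.823 = 2.196 rad/s.

2.20 rad/s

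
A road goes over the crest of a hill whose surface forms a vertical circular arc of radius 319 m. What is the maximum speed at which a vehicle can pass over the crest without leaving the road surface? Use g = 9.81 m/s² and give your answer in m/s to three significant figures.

At the crest the centre of the circle is below the vehicle, so the net downward (centripetal) force is mg − N = mv²/r.
The vehicle leaves the road when N → 0, giving v_max = √(g r) = √(9.81 × 319) = 55.94 m/s.

55.9 m/s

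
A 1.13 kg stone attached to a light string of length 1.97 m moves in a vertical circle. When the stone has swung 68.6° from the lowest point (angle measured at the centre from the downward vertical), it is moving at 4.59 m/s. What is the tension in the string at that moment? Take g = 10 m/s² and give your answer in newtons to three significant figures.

Take the radial direction toward the centre of the circle as positive. The component of the weight along the string toward the centre is −mg cos φ (φ measured from the bottom), so Newton's second law along the string gives T − mg cos φ = m v²/r.
cos 68.6° = 0.3649, so T = m(v²/r + g cos φ) = 1.13 × ((4.59)²/1.97 + 10.0 × 0.3649) = 1.13 × (10.69 + (3.649)) = 1.13 × 14.34 = 16.21 N.

16.2 N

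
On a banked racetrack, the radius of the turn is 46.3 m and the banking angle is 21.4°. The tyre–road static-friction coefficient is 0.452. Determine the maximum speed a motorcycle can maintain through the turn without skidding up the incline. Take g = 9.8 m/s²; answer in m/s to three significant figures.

At the maximum speed, friction acts down the slope at its limiting value f = μN. Radially (horizontal, toward centre): N sinθ + μN cosθ = mv²/r. Vertically: N cosθ − μN sinθ = mg.
Dividing: v² = r g (sinθ + μcosθ)/(cosθ − μsinθ).
sinθ + μcosθ = 0.3649 + 0.452×0.9311 = 0.7857; cosθ − μsinθ = 0.9311 − 0.452×0.3649 = 0.7661.
v² = 46.3 × 9.8 × 0.7857/0.7661 = 465.3 m²/s², so v = 21.57 m/s.

21.6 m/s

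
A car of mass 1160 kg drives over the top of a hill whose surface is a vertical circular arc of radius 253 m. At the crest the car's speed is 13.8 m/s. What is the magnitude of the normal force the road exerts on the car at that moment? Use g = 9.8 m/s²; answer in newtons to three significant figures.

At the crest the centripetal acceleration points downward (toward the centre of the arc), so mg − N = mv²/r.
N = m(g − v²/r) = 1160 × (9.8 − (13.8)²/253) = 1160 × (9.8 − 0.7527) = 1160 × 9.047 = 10490 N.

10500 N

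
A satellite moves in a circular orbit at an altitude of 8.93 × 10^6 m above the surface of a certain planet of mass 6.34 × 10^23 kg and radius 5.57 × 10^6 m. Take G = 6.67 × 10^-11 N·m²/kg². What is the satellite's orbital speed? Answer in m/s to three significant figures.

1710 m/s

Orbital radius r = R + h = 5.57 × 10^6 + 8.93 × 10^6 = 1.450 × 10^7 m.
Gravity supplies the centripetal force: G M m / r² = m v² / r, so v = √(GM/r).
v = √(6.67 × 10^-11 × 6.34 × 10^23 / 1.450 × 10^7) = √(2.916 × 10^6) = 1708 m/s.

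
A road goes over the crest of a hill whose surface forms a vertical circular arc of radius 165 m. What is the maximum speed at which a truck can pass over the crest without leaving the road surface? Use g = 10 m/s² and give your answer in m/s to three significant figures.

40.6 m/s

At the crest the centre of the circle is below the truck, so the net downward (centripetal) force is mg − N = mv²/r.
The truck leaves the road when N → 0, giving v_max = √(g r) = √(10.0 × 165) = 40.62 m/s.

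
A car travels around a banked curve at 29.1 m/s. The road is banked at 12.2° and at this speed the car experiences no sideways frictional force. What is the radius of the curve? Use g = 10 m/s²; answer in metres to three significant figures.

392 m

Frictionless banking: tanθ = v²/(rg), so r = v²/(g tanθ).
r = (29.1)²/(10.0 × tan 12.2°) = 846.8/(10.0 × 0.2162) = 846.8/2.162 = 391.7 m.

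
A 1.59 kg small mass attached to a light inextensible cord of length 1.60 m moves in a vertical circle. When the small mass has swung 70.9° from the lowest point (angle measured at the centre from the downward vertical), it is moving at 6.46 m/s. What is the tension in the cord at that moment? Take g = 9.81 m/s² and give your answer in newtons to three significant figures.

46.6 N

Take the radial direction toward the centre of the circle as positive. The component of the weight along the string toward the centre is −mg cos φ (φ measured from the bottom), so Newton's second law along the string gives T − mg cos φ = m v²/r.
cos 70.9° = 0.3272, so T = m(v²/r + g cos φ) = 1.59 × ((6.46)²/1.60 + 9.81 × 0.3272) = 1.59 × (26.08 + (3.210)) = 1.59 × 29.29 = 46.57 N.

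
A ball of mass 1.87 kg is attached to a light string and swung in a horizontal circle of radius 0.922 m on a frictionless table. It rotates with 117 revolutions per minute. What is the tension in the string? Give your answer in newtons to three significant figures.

259 N

ω = 117 rev/min × 2π/60 = 12.25 rad/s, so v = ωr = 12.25 × 0.922 = 11.30 m/s.
The tension is the only horizontal force, so it supplies the full centripetal force: T = m v²/r = 1.87 × (11.30)²/0.922 = 1.87 × 127.6/0.922 = 258.8 N.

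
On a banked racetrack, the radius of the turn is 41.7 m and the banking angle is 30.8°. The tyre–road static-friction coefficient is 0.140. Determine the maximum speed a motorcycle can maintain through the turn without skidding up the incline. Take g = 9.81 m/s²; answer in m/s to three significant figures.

18.1 m/s

At the maximum speed, friction acts down the slope at its limiting value f = μN. Radially (horizontal, toward centre): N sinθ + μN cosθ = mv²/r. Vertically: N cosθ − μN sinθ = mg.
Dividing: v² = r g (sinθ + μcosθ)/(cosθ − μsinθ).
sinθ + μcosθ = 0.5120 + 0.140×0.8590 = 0.6323; cosθ − μsinθ = 0.8590 − 0.140×0.5120 = 0.7873.
v² = 41.7 × 9.81 × 0.6323/0.7873 = 328.5 m²/s², so v = 18.13 m/s.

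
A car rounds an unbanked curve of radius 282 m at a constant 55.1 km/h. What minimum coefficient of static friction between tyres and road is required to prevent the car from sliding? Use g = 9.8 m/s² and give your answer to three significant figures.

0.0848

v = 55.1/3.6 = 15.31 m/s.
Friction provides the centripetal force: μ_s m g = m v²/r, so μ_s = v²/(g r) = (15.31)²/(9.8 × 282) = 234.3/2764 = 0.08477.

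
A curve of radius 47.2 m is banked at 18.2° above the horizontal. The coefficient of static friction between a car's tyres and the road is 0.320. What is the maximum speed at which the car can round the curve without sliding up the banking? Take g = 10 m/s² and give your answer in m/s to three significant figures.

At the maximum speed, friction acts down the slope at its limiting value f = μN. Radially (horizontal, toward centre): N sinθ + μN cosθ = mv²/r. Vertically: N cosθ − μN sinθ = mg.
Dividing: v² = r g (sinθ + μcosθ)/(cosθ − μsinθ).
sinθ + μcosθ = 0.3123 + 0.320×0.9500 = 0.6163; cosθ − μsinθ = 0.9500 − 0.320×0.3123 = 0.8500.
v² = 47.2 × 10.0 × 0.6163/0.8500 = 342.2 m²/s², so v = 18.50 m/s.

18.5 m/s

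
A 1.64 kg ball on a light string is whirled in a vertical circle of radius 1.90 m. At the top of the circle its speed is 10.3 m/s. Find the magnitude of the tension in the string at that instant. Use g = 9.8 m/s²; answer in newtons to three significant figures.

75.5 N

At the top, both T and the weight mg point inward (toward the centre), so T + mg = mv²/r.
T = m(v²/r − g) = 1.64 × ((10.3)²/1.90 − 9.8) = 1.64 × (55.84 − 9.8) = 1.64 × 46.04 = 75.50 N.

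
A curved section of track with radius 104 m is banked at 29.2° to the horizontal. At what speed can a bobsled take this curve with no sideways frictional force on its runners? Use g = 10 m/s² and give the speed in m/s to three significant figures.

24.1 m/s

On a frictionless banked curve, N sinθ = mv²/r and N cosθ = mg, so tanθ = v²/(rg).
v = √(r g tanθ) = √(104 × 10.0 × tan 29.2°) = √(104 × 10.0 × 0.5589) = √581.2 = 24.11 m/s.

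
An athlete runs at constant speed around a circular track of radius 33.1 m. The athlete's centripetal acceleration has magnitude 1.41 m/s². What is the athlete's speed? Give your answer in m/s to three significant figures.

a_c = v²/r ⇒ v = √(a_c · r) = √(1.41 × 33.1) = √46.67 = 6.832 m/s.

6.83 m/s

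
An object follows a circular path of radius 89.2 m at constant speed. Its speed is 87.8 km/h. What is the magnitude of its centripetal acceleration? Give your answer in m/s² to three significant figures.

v = 87.8 km/h = 87.8/3.6 = 24.39 m/s.
a_c = v²/r = (24.39)²/89.2 = 594.8/89.2 = 6.668 m/s².

6.67 m/s²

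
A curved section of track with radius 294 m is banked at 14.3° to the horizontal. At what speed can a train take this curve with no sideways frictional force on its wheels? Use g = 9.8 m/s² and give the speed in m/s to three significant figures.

On a frictionless banked curve, N sinθ = mv²/r and N cosθ = mg, so tanθ = v²/(rg).
v = √(r g tanθ) = √(294 × 9.8 × tan 14.3°) = √(294 × 9.8 × 0.2549) = √734.4 = 27.10 m/s.

27.1 m/s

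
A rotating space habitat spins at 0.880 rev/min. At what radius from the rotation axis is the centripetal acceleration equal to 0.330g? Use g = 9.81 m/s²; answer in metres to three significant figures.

381 m

ω = 0.880 rev/min × 2π/60 = 0.09215 rad/s.
a_c = ω²r = 0.330g ⇒ r = 0.330 × 9.81 / (0.09215)² = 3.237/0.008492 = 381.2 m.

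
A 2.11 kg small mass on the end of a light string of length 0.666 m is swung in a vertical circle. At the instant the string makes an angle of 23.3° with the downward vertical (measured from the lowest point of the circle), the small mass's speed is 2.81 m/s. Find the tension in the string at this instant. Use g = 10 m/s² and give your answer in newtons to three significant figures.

Take the radial direction toward the centre of the circle as positive. The component of the weight along the string toward the centre is −mg cos φ (φ measured from the bottom), so Newton's second law along the string gives T − mg cos φ = m v²/r.
cos 23.3° = 0.9184, so T = m(v²/r + g cos φ) = 2.11 × ((2.81)²/0.666 + 10.0 × 0.9184) = 2.11 × (11.86 + (9.184)) = 2.11 × 21.04 = 44.40 N.

44.4 N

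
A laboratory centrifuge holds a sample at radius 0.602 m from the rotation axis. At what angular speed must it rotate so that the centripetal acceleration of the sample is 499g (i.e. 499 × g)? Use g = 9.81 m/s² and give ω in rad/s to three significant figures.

90.2 rad/s

Centripetal acceleration a_c = ω²r. Setting ω²r = 499g:
ω = √(499g / r) = √(499 × 9.81 / 0.602) = √8132 = 90.18 rad/s.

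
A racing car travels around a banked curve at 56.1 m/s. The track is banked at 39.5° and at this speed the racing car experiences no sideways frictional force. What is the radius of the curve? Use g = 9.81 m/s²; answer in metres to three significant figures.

Frictionless banking: tanθ = v²/(rg), so r = v²/(g tanθ).
r = (56.1)²/(9.81 × tan 39.5°) = 3147/(9.81 × 0.8243) = 3147/8.087 = 389.2 m.

389 m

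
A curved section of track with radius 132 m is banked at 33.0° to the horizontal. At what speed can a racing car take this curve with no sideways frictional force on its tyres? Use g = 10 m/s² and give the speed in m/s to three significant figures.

On a frictionless banked curve, N sinθ = mv²/r and N cosθ = mg, so tanθ = v²/(rg).
v = √(r g tanθ) = √(132 × 10.0 × tan 33.0°) = √(132 × 10.0 × 0.6494) = √857.2 = 29.28 m/s.

29.3 m/s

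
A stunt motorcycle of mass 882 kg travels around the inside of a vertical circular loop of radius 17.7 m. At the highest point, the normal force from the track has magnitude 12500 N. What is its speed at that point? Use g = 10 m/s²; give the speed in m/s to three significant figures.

20.7 m/s

At the top, N + mg = mv²/r, so v = √(r(N/m + g)) = √(17.7 × (12500/882 + 10.0)) = √(17.7 × 24.17) = √427.9 = 20.68 m/s.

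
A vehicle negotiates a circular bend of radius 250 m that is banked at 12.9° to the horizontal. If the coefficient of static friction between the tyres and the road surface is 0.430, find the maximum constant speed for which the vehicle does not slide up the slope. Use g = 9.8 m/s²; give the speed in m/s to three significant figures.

42.3 m/s

At the maximum speed, friction acts down the slope at its limiting value f = μN. Radially (horizontal, toward centre): N sinθ + μN cosθ = mv²/r. Vertically: N cosθ − μN sinθ = mg.
Dividing: v² = r g (sinθ + μcosθ)/(cosθ − μsinθ).
sinθ + μcosθ = 0.2233 + 0.430×0.9748 = 0.6424; cosθ − μsinθ = 0.9748 − 0.430×0.2233 = 0.8788.
v² = 250 × 9.8 × 0.6424/0.8788 = 1791 m²/s², so v = 42.32 m/s.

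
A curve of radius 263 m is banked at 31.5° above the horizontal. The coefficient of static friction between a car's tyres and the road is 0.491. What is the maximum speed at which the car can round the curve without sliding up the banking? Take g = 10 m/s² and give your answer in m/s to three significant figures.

64.4 m/s

At the maximum speed, friction acts down the slope at its limiting value f = μN. Radially (horizontal, toward centre): N sinθ + μN cosθ = mv²/r. Vertically: N cosθ − μN sinθ = mg.
Dividing: v² = r g (sinθ + μcosθ)/(cosθ − μsinθ).
sinθ + μcosθ = 0.5225 + 0.491×0.8526 = 0.9411; cosθ − μsinθ = 0.8526 − 0.491×0.5225 = 0.5961.
v² = 263 × 10.0 × 0.9411/0.5961 = 4152 m²/s², so v = 64.44 m/s.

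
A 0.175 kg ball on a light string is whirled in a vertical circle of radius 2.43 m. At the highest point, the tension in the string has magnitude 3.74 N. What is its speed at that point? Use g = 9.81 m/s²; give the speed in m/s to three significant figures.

8.70 m/s

At the top, T + mg = mv²/r, so v = √(r(T/m + g)) = √(2.43 × (3.74/0.175 + 9.81)) = √(2.43 × 31.18) = √75.77 = 8.705 m/s.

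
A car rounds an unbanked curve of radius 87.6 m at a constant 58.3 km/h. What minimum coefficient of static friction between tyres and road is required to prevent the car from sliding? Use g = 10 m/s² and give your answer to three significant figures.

v = 58.3/3.6 = 16.19 m/s.
Friction provides the centripetal force: μ_s m g = m v²/r, so μ_s = v²/(g r) = (16.19)²/(10.0 × 87.6) = 262.3/876.0 = 0.2994.

0.299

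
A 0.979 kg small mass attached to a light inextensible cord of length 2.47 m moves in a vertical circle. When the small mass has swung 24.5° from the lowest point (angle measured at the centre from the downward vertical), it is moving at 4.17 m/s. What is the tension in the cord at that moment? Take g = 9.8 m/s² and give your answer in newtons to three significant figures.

15.6 N

Take the radial direction toward the centre of the circle as positive. The component of the weight along the string toward the centre is −mg cos φ (φ measured from the bottom), so Newton's second law along the string gives T − mg cos φ = m v²/r.
cos 24.5° = 0.9100, so T = m(v²/r + g cos φ) = 0.979 × ((4.17)²/2.47 + 9.8 × 0.9100) = 0.979 × (7.040 + (8.918)) = 0.979 × 15.96 = 15.62 N.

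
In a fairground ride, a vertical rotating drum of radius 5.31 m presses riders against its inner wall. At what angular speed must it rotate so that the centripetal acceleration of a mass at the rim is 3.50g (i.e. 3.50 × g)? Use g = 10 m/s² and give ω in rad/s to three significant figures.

Centripetal acceleration a_c = ω²r. Setting ω²r = 3.50g:
ω = √(3.50g / r) = √(3.50 × 10.0 / 5.31) = √6.591 = 2.567 rad/s.

2.57 rad/s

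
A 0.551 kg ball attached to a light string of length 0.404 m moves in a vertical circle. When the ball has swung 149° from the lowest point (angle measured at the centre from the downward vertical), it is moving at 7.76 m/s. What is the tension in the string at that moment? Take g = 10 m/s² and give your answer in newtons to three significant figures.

77.4 N

Take the radial direction toward the centre of the circle as positive. The component of the weight along the string toward the centre is −mg cos φ (φ measured from the bottom), so Newton's second law along the string gives T − mg cos φ = m v²/r.
cos 149° = -0.8572, so T = m(v²/r + g cos φ) = 0.551 × ((7.76)²/0.404 + 10.0 × -0.8572) = 0.551 × (149.1 + (-8.572)) = 0.551 × 140.5 = 77.41 N.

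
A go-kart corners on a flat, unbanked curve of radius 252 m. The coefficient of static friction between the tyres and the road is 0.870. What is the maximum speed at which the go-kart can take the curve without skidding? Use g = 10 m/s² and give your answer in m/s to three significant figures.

46.8 m/s

Friction provides the centripetal force on a flat curve. At maximum speed it is at its limiting value: μ_s m g = m v²/r.
Mass cancels: v_max = √(μ_s g r) = √(0.870 × 10.0 × 252) = √2192 = 46.82 m/s.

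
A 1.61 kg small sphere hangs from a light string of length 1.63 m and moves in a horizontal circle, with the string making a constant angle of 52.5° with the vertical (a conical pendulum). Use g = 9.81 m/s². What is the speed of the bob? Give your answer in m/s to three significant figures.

The radius of the circle is r = L sinθ = 1.63 × sin 52.5° = 1.293 m.
Horizontally T sinθ = mv²/r and vertically T cosθ = mg, so tanθ = v²/(rg).
v = √(r g tanθ) = √(1.293 × 9.81 × 1.303) = √16.53 = 4.066 m/s.

4.07 m/s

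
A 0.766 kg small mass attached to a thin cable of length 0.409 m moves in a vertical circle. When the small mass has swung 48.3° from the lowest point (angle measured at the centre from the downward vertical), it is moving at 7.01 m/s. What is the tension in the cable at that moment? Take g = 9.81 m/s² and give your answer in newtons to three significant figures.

Take the radial direction toward the centre of the circle as positive. The component of the weight along the string toward the centre is −mg cos φ (φ measured from the bottom), so Newton's second law along the string gives T − mg cos φ = m v²/r.
cos 48.3° = 0.6652, so T = m(v²/r + g cos φ) = 0.766 × ((7.01)²/0.409 + 9.81 × 0.6652) = 0.766 × (120.1 + (6.526)) = 0.766 × 126.7 = 97.03 N.

97.0 N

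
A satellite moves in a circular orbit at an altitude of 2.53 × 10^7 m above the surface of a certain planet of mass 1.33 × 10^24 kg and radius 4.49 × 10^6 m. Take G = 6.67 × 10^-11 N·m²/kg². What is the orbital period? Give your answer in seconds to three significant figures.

r = R + h = 4.49 × 10^6 + 2.53 × 10^7 = 2.979 × 10^7 m. Gravity provides the centripetal force: G M m / r² = m v² / r ⇒ v = √(GM/r) = 1726 m/s.
T = 2πr/v = 2π × 2.979 × 10^7 / 1726 = 108500 s.

108000 s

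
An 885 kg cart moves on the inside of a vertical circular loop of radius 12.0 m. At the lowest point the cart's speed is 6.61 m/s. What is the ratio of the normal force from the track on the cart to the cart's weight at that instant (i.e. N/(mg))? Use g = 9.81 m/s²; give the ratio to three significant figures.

1.37

At the bottom, N − mg = mv²/r, so N = m(v²/r + g) and N/(mg) = v²/(rg) + 1 = (6.61)²/(12.0 × 9.81) + 1 = 0.3712 + 1 = 1.371.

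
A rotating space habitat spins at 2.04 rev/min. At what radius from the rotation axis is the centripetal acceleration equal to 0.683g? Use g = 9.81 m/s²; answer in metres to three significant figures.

147 m

ω = 2.04 rev/min × 2π/60 = 0.2136 rad/s.
a_c = ω²r = 0.683g ⇒ r = 0.683 × 9.81 / (0.2136)² = 6.700/0.04564 = 146.8 m.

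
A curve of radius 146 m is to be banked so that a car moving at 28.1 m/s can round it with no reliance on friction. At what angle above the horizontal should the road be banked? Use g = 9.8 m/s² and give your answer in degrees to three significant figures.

28.9°

For a frictionless banked turn: horizontally N sinθ = mv²/r and vertically N cosθ = mg.
Dividing: tanθ = v²/(r g) = (28.1)²/(146 × 9.8) = 789.6/1431 = 0.5519.
θ = arctan(0.5519) = 28.89°.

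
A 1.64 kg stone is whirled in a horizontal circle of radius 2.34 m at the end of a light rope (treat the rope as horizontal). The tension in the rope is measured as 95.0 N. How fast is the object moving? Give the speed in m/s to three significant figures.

11.6 m/s

T = m v²/r ⇒ v = √(T r / m) = √(95.0 × 2.34 / 1.64) = √135.5 = 11.64 m/s.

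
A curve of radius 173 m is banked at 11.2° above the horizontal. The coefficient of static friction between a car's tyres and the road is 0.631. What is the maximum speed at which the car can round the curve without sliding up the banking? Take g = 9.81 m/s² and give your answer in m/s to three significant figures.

40.1 m/s

At the maximum speed, friction acts down the slope at its limiting value f = μN. Radially (horizontal, toward centre): N sinθ + μN cosθ = mv²/r. Vertically: N cosθ − μN sinθ = mg.
Dividing: v² = r g (sinθ + μcosθ)/(cosθ − μsinθ).
sinθ + μcosθ = 0.1942 + 0.631×0.9810 = 0.8132; cosθ − μsinθ = 0.9810 − 0.631×0.1942 = 0.8584.
v² = 173 × 9.81 × 0.8132/0.8584 = 1608 m²/s², so v = 40.10 m/s.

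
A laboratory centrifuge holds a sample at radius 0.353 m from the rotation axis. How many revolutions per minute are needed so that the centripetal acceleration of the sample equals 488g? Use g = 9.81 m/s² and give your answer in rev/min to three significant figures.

1110 rev/min

Require ω²r = 488g, so ω = √(488 × 9.81/0.353) = 116.5 rad/s.
In rev/min: ω × 60/(2π) = 116.5 × 60/(2π) = 1112 rev/min.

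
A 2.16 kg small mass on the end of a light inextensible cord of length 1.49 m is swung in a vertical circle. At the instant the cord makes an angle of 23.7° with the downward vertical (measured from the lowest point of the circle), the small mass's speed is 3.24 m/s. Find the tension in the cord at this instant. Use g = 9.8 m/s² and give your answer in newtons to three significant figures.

34.6 N

Take the radial direction toward the centre of the circle as positive. The component of the weight along the string toward the centre is −mg cos φ (φ measured from the bottom), so Newton's second law along the string gives T − mg cos φ = m v²/r.
cos 23.7° = 0.9157, so T = m(v²/r + g cos φ) = 2.16 × ((3.24)²/1.49 + 9.8 × 0.9157) = 2.16 × (7.045 + (8.973)) = 2.16 × 16.02 = 34.60 N.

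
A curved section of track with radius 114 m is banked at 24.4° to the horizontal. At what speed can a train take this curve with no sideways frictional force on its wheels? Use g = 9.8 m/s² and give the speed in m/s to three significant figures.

22.5 m/s

On a frictionless banked curve, N sinθ = mv²/r and N cosθ = mg, so tanθ = v²/(rg).
v = √(r g tanθ) = √(114 × 9.8 × tan 24.4°) = √(114 × 9.8 × 0.4536) = √506.8 = 22.51 m/s.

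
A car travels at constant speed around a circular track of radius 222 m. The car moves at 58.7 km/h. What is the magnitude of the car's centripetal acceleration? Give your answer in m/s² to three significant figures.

1.20 m/s²

v = 58.7 km/h = 58.7/3.6 = 16.31 m/s.
a_c = v²/r = (16.31)²/222 = 265.9/222 = 1.198 m/s².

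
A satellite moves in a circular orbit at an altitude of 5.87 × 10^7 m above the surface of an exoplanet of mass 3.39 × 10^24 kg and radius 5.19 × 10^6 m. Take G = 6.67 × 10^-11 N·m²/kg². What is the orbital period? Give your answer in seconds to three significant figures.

r = R + h = 5.19 × 10^6 + 5.87 × 10^7 = 6.389 × 10^7 m. Gravity provides the centripetal force: G M m / r² = m v² / r ⇒ v = √(GM/r) = 1881 m/s.
T = 2πr/v = 2π × 6.389 × 10^7 / 1881 = 213400 s.

213000 s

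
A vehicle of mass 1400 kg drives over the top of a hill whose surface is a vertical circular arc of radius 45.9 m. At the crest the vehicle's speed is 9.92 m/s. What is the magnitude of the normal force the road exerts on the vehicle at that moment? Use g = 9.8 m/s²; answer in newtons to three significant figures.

At the crest the centripetal acceleration points downward (toward the centre of the arc), so mg − N = mv²/r.
N = m(g − v²/r) = 1400 × (9.8 − (9.92)²/45.9) = 1400 × (9.8 − 2.144) = 1400 × 7.656 = 10720 N.

10700 N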